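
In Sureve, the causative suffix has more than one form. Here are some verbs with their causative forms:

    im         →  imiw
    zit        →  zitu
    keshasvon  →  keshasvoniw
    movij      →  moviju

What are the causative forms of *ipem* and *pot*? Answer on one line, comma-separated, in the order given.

ipemiw, potu

Looking at the final consonant of each stem: -iw when the stem ends in a nasal (*im*, *keshasvon*); -u when the stem ends in a non-nasal consonant (*zit*, *movij*).
*ipem*: final consonant = /m/, a nasal → -iw → *ipemiw*.
The final consonant of *pot* is /t/, which is non-nasal, so the suffix is -u, giving *potu*.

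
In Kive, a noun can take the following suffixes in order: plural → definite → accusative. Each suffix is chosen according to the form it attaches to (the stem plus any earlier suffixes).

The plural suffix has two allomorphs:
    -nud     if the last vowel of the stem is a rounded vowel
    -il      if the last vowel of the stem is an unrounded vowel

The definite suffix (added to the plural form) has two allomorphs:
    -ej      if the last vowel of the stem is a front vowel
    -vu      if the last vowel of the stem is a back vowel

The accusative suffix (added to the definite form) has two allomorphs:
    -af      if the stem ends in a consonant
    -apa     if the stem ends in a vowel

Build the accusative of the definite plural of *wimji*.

*wimji* — last vowel /i/ (an unrounded vowel) → -il → *wimjiil*.
The last vowel of the plural form *wimjiil* is /i/, which is a front vowel, so the definite suffix is -ej, giving *wimjiilej*.
The definite form *wimjiilej*: final sound = /j/, a consonant → -af → *wimjiilejaf*.

wimjiilejaf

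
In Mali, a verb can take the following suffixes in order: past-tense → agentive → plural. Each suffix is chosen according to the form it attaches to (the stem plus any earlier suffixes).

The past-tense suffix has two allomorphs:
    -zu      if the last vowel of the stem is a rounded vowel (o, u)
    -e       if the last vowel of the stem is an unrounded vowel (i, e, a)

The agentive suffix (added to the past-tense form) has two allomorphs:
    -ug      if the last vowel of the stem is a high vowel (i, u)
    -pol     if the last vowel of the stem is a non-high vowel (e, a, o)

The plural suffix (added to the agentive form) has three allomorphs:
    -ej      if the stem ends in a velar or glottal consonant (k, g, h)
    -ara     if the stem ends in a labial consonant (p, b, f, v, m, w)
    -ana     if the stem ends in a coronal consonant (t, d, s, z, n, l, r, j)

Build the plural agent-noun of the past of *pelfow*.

pelfowzuugej

*pelfow*: last vowel = /o/, a rounded vowel → -zu → *pelfowzu*.
The past-tense form *pelfowzu* — last vowel /u/ (a high vowel) → -ug → *pelfowzuug*.
The final consonant of the agentive form *pelfowzuug* is /g/, which is velar/glottal, so the plural suffix is -ej, giving *pelfowzuugej*.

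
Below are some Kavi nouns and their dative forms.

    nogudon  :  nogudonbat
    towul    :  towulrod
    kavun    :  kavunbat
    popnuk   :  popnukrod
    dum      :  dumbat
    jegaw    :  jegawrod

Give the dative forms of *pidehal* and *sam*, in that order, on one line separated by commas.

The alternation tracks the final consonant of the stem — -bat when the stem ends in a nasal (*nogudon*, *kavun*, *dum*); -rod when the stem ends in a non-nasal consonant (*towul*, *popnuk*, *jegaw*).
Since the final consonant of *pidehal* is /l/ (non-nasal), it takes -rod, giving *pidehalrod*.
*sam*: final consonant = /m/, a nasal → -bat → *sambat*.

pidehalrod, sambat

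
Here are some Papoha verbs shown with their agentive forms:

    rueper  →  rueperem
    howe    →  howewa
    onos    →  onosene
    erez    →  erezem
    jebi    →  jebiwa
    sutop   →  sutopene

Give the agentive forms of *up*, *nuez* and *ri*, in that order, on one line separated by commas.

The suffix is conditioned by the final sound: -ene when the stem ends in a voiceless consonant (*onos*, *sutop*); -em when the stem ends in a voiced consonant (*rueper*, *erez*); -wa when the stem ends in a vowel (*howe*, *jebi*).
*up* — final sound /p/ (a voiceless consonant) → -ene → *upene*.
The final sound of *nuez* is /z/, which is a voiced consonant, so the suffix is -em, giving *nuezem*.
The final sound of *ri* is /i/, which is a vowel, so the suffix is -wa, giving *riwa*.

upene, nuezem, riwa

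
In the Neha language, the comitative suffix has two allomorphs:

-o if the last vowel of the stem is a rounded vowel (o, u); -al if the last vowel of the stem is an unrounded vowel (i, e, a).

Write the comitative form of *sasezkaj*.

sasezkajal

*sasezkaj* — last vowel /a/ (an unrounded vowel) → -al → *sasezkajal*.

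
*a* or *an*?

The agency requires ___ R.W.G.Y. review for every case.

an

The indefinite article is chosen by the initial *sound* of the following word, not its spelling.
The initialism *R.W.G.Y.* is read letter by letter; the first letter, R, is pronounced /ɑr/, which begins with a vowel sound.
So the article is *an*: The agency requires an R.W.G.Y. review for every case.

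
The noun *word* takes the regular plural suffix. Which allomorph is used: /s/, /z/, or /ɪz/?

/z/

The stem *word* ends in a voiced non-sibilant sound.
The plural suffix surfaces as /ɪz/ after sibilants, /s/ after other voiceless consonants, and /z/ after other voiced sounds.
So the plural -s on *word* is pronounced /z/.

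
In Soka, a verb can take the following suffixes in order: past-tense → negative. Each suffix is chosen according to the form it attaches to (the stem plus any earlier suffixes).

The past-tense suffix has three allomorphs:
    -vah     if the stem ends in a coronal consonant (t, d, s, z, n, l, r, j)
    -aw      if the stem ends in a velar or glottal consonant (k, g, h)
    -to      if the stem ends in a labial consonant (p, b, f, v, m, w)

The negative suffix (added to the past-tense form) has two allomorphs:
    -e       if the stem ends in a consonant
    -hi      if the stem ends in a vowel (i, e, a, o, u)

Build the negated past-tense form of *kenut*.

kenutvahe

The final consonant of *kenut* is /t/, which is coronal, so the past-tense suffix is -vah, giving *kenutvah*.
Since the final sound of the past-tense form *kenutvah* is /h/ (a consonant), it takes -e, giving *kenutvahe*.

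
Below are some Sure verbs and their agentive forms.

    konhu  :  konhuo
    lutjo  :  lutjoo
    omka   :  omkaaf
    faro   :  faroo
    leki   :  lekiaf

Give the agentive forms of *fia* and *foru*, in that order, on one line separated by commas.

fiaaf, foruo

Looking at the last vowel of each stem: -o when the last vowel of the stem is a rounded vowel (*konhu*, *lutjo*, *faro*); -af when the last vowel of the stem is an unrounded vowel (*omka*, *leki*).
*fia*: last vowel = /a/, an unrounded vowel → -af → *fiaaf*.
*foru*: last vowel = /u/, a rounded vowel → -o → *foruo*.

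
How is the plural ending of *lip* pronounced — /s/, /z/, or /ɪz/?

The stem *lip* ends in a voiceless non-sibilant consonant.
The plural suffix surfaces as /ɪz/ after sibilants, /s/ after other voiceless consonants, and /z/ after other voiced sounds.
So the plural -s on *lip* is pronounced /s/.

/s/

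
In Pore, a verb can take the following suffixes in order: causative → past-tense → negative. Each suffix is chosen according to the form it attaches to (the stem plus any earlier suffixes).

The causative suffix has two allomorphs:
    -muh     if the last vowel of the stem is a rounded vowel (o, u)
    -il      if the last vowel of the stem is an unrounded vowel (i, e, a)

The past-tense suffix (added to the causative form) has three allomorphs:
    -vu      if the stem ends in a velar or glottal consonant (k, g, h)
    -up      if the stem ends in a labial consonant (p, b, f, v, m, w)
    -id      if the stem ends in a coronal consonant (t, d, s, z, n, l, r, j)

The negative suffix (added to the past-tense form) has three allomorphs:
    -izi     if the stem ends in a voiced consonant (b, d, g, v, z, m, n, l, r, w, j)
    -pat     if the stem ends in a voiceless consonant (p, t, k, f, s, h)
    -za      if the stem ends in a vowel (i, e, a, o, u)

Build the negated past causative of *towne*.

towneilidizi

*towne*: last vowel = /e/, an unrounded vowel → -il → *towneil*.
The causative form *towneil* — final consonant /l/ (coronal) → -id → *towneilid*.
The final sound of the past-tense form *towneilid* is /d/, which is a voiced consonant, so the negative suffix is -izi, giving *towneilidizi*.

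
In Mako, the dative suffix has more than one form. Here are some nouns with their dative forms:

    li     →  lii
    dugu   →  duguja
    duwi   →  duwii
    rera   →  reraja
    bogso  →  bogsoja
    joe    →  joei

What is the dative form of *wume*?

wumei

The suffix is conditioned by the last vowel: -i when the last vowel of the stem is a front vowel (*li*, *duwi*, *joe*); -ja when the last vowel of the stem is a back vowel (*dugu*, *rera*, *bogso*).
*wume* — last vowel /e/ (a front vowel) → -i → *wumei*.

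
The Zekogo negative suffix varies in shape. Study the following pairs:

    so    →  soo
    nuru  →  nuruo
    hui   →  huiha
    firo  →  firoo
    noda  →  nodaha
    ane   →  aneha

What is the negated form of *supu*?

The pattern is rounding harmony: -o when the last vowel of the stem is a rounded vowel (*so*, *nuru*, *firo*); -ha when the last vowel of the stem is an unrounded vowel (*hui*, *noda*, *ane*).
The last vowel of *supu* is /u/, which is a rounded vowel, so the suffix is -o, giving *supuo*.

supuo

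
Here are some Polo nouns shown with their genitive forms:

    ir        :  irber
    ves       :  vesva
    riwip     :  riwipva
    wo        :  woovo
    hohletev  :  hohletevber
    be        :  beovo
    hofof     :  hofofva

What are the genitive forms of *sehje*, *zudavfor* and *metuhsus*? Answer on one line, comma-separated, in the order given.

The pattern is voicing of the final sound: -va when the stem ends in a voiceless consonant (*ves*, *riwip*, *hofof*); -ber when the stem ends in a voiced consonant (*ir*, *hohletev*); -ovo when the stem ends in a vowel (*wo*, *be*).
*sehje* — final sound /e/ (a vowel) → -ovo → *sehjeovo*.
*zudavfor* — final sound /r/ (a voiced consonant) → -ber → *zudavforber*.
Since the final sound of *metuhsus* is /s/ (a voiceless consonant), it takes -va, giving *metuhsusva*.

sehjeovo, zudavforber, metuhsusva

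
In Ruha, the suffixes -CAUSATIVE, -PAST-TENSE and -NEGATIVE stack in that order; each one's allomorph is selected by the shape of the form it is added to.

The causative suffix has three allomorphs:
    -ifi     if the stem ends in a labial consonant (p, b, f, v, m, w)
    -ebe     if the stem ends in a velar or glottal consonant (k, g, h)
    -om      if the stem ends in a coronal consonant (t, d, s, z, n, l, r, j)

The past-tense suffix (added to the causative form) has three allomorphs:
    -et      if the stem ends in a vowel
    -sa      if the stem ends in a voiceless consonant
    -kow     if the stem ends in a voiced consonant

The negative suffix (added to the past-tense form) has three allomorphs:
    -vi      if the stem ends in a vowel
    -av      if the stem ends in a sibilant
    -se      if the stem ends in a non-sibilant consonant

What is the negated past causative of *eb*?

*eb*: final consonant = /b/, labial → -ifi → *ebifi*.
The final sound of the causative form *ebifi* is /i/, which is a vowel, so the past-tense suffix is -et, giving *ebifiet*.
The final sound of the past-tense form *ebifiet* is /t/, which is a non-sibilant consonant, so the negative suffix is -se, giving *ebifietse*.

ebifietse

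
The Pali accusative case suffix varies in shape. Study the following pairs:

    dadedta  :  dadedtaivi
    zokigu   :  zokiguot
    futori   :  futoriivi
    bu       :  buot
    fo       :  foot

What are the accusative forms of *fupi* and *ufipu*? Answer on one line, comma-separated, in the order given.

fupiivi, ufipuot

The suffix is conditioned by the last vowel: -ot when the last vowel of the stem is a rounded vowel (*zokigu*, *bu*, *fo*); -ivi when the last vowel of the stem is an unrounded vowel (*dadedta*, *futori*).
The last vowel of *fupi* is /i/, which is an unrounded vowel, so the suffix is -ivi, giving *fupiivi*.
Since the last vowel of *ufipu* is /u/ (a rounded vowel), it takes -ot, giving *ufipuot*.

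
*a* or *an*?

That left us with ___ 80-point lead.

an

The indefinite article is chosen by the initial *sound* of the following word, not its spelling.
The number *80* is spoken "eighty", beginning with /ˈeɪti/ — a vowel sound.
So the article is *an*: That left us with an 80-point lead.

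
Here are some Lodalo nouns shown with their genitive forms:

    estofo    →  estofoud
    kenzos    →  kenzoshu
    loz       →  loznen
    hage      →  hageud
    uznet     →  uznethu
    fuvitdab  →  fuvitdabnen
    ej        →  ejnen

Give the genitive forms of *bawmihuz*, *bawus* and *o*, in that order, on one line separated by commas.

The alternation tracks the final sound of the stem — -hu when the stem ends in a voiceless consonant (*kenzos*, *uznet*); -nen when the stem ends in a voiced consonant (*loz*, *fuvitdab*, *ej*); -ud when the stem ends in a vowel (*estofo*, *hage*).
*bawmihuz*: final sound = /z/, a voiced consonant → -nen → *bawmihuznen*.
Since the final sound of *bawus* is /s/ (a voiceless consonant), it takes -hu, giving *bawushu*.
Since the final sound of *o* is /o/ (a vowel), it takes -ud, giving *oud*.

bawmihuznen, bawushu, oud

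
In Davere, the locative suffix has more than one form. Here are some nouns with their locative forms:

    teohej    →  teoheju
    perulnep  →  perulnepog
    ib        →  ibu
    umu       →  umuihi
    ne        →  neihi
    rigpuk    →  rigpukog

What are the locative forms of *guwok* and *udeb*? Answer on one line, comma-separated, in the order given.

guwokog, udebu

Looking at the final sound of each stem: -og when the stem ends in a voiceless consonant (*perulnep*, *rigpuk*); -u when the stem ends in a voiced consonant (*teohej*, *ib*); -ihi when the stem ends in a vowel (*umu*, *ne*).
*guwok* — final sound /k/ (a voiceless consonant) → -og → *guwokog*.
The final sound of *udeb* is /b/, which is a voiced consonant, so the suffix is -u, giving *udebu*.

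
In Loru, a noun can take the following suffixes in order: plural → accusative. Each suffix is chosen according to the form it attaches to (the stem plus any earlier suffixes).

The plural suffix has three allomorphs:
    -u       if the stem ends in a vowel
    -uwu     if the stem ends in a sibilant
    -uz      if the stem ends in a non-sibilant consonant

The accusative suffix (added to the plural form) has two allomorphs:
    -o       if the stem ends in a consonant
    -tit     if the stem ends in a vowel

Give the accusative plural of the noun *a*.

The final sound of *a* is /a/, which is a vowel, so the plural suffix is -u, giving *au*.
Since the final sound of the plural form *au* is /u/ (a vowel), it takes -tit, giving *autit*.

autit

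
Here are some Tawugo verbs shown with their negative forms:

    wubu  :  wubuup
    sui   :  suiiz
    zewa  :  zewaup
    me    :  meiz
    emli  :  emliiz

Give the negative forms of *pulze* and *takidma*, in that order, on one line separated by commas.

The suffix is conditioned by the last vowel: -iz when the last vowel of the stem is a front vowel (*sui*, *me*, *emli*); -up when the last vowel of the stem is a back vowel (*wubu*, *zewa*).
Since the last vowel of *pulze* is /e/ (a front vowel), it takes -iz, giving *pulzeiz*.
*takidma* — last vowel /a/ (a back vowel) → -up → *takidmaup*.

pulzeiz, takidmaup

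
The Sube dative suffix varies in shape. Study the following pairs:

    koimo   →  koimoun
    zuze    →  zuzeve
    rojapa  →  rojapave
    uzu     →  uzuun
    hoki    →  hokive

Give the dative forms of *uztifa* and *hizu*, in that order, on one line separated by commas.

uztifave, hizuun

The pattern is rounding harmony: -un when the last vowel of the stem is a rounded vowel (*koimo*, *uzu*); -ve when the last vowel of the stem is an unrounded vowel (*zuze*, *rojapa*, *hoki*).
Since the last vowel of *uztifa* is /a/ (an unrounded vowel), it takes -ve, giving *uztifave*.
Since the last vowel of *hizu* is /u/ (a rounded vowel), it takes -un, giving *hizuun*.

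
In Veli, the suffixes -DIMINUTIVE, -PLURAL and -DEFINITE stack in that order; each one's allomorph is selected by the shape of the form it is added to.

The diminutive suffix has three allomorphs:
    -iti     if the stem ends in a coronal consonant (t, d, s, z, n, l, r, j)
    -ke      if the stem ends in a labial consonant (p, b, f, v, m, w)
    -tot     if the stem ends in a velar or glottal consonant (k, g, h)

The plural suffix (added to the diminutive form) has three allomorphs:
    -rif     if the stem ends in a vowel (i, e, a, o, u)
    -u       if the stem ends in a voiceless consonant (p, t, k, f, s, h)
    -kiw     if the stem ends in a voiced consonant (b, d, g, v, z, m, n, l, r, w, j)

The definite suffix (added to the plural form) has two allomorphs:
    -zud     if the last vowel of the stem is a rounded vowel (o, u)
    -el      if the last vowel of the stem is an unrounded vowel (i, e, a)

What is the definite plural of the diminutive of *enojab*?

Since the final consonant of *enojab* is /b/ (labial), it takes -ke, giving *enojabke*.
The diminutive form *enojabke* — final sound /e/ (a vowel) → -rif → *enojabkerif*.
The plural form *enojabkerif*: last vowel = /i/, an unrounded vowel → -el → *enojabkerifel*.

enojabkerifel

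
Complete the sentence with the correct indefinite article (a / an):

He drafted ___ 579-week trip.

a

The indefinite article is chosen by the initial *sound* of the following word, not its spelling.
The number *579* is spoken "five hundred …", beginning with /faɪv/ — a consonant sound.
So the article is *a*: He drafted a 579-week trip.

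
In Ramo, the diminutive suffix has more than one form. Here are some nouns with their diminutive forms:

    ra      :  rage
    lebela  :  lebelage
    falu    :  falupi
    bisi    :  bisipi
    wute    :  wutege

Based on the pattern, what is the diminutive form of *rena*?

renage

The alternation tracks the last vowel of the stem — -pi when the last vowel of the stem is a high vowel (*falu*, *bisi*); -ge when the last vowel of the stem is a non-high vowel (*ra*, *lebela*, *wute*).
*rena* — last vowel /a/ (a non-high vowel) → -ge → *renage*.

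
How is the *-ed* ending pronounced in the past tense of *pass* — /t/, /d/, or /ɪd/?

The stem *pass* ends in a voiceless consonant other than /t/.
The -ed suffix is realized as /ɪd/ after /t, d/; as /t/ after other voiceless consonants; and as /d/ after other voiced sounds.
So -ed on *pass* is pronounced /t/.

/t/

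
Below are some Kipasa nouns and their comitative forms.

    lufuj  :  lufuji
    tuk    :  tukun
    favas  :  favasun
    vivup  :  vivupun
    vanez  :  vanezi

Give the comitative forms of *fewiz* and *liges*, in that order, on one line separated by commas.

The suffix is conditioned by the final consonant: -un when the stem ends in a voiceless consonant (*tuk*, *favas*, *vivup*); -i when the stem ends in a voiced consonant (*lufuj*, *vanez*).
The final consonant of *fewiz* is /z/, which is voiced, so the suffix is -i, giving *fewizi*.
The final consonant of *liges* is /s/, which is voiceless, so the suffix is -un, giving *ligesun*.

fewizi, ligesun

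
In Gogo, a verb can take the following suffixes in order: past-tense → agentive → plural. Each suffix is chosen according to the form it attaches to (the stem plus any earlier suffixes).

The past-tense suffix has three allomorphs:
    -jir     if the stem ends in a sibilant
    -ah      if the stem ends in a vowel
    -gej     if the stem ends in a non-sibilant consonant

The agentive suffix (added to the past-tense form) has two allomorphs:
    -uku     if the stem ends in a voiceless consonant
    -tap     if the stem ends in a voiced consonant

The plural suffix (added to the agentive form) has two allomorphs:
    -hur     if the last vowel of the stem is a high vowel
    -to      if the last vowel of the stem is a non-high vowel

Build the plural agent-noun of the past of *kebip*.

kebipgejtapto

*kebip*: final sound = /p/, a non-sibilant consonant → -gej → *kebipgej*.
Since the final consonant of the past-tense form *kebipgej* is /j/ (voiced), it takes -tap, giving *kebipgejtap*.
The agentive form *kebipgejtap* — last vowel /a/ (a non-high vowel) → -to → *kebipgejtapto*.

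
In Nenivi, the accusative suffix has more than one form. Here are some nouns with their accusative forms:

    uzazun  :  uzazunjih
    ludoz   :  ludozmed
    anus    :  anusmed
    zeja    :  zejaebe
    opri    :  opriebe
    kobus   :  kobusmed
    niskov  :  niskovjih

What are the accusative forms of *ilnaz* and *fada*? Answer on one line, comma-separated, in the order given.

ilnazmed, fadaebe

The suffix is conditioned by the final sound: -med when the stem ends in a sibilant (*ludoz*, *anus*, *kobus*); -jih when the stem ends in a non-sibilant consonant (*uzazun*, *niskov*); -ebe when the stem ends in a vowel (*zeja*, *opri*).
*ilnaz* — final sound /z/ (a sibilant) → -med → *ilnazmed*.
*fada* — final sound /a/ (a vowel) → -ebe → *fadaebe*.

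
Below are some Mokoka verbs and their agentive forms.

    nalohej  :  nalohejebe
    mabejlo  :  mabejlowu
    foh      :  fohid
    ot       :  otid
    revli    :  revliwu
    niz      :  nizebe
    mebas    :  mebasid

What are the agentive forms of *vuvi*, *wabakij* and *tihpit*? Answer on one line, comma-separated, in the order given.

vuviwu, wabakijebe, tihpitid

The pattern is voicing of the final sound: -id when the stem ends in a voiceless consonant (*foh*, *ot*, *mebas*); -ebe when the stem ends in a voiced consonant (*nalohej*, *niz*); -wu when the stem ends in a vowel (*mabejlo*, *revli*).
*vuvi*: final sound = /i/, a vowel → -wu → *vuviwu*.
*wabakij* — final sound /j/ (a voiced consonant) → -ebe → *wabakijebe*.
*tihpit* — final sound /t/ (a voiceless consonant) → -id → *tihpitid*.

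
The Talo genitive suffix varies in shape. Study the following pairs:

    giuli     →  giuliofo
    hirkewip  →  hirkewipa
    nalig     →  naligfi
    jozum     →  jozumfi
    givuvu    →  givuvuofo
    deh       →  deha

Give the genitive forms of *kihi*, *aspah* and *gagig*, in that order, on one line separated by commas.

kihiofo, aspaha, gagigfi

The alternation tracks the final sound of the stem — -a when the stem ends in a voiceless consonant (*hirkewip*, *deh*); -fi when the stem ends in a voiced consonant (*nalig*, *jozum*); -ofo when the stem ends in a vowel (*giuli*, *givuvu*).
Since the final sound of *kihi* is /i/ (a vowel), it takes -ofo, giving *kihiofo*.
Since the final sound of *aspah* is /h/ (a voiceless consonant), it takes -a, giving *aspaha*.
*gagig* — final sound /g/ (a voiced consonant) → -fi → *gagigfi*.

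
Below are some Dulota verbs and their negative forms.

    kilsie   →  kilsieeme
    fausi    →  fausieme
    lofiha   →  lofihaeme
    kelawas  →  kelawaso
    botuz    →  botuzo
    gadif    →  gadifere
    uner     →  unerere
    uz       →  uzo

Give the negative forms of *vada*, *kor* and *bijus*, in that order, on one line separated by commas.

The alternation tracks the final sound of the stem — -o when the stem ends in a sibilant (*kelawas*, *botuz*, *uz*); -ere when the stem ends in a non-sibilant consonant (*gadif*, *uner*); -eme when the stem ends in a vowel (*kilsie*, *fausi*, *lofiha*).
*vada* — final sound /a/ (a vowel) → -eme → *vadaeme*.
The final sound of *kor* is /r/, which is a non-sibilant consonant, so the suffix is -ere, giving *korere*.
Since the final sound of *bijus* is /s/ (a sibilant), it takes -o, giving *bijuso*.

vadaeme, korere, bijuso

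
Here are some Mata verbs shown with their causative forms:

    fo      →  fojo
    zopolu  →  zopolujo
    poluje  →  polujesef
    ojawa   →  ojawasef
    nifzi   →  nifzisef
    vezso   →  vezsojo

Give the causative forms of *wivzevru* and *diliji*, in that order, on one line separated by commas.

The suffix is conditioned by the last vowel: -jo when the last vowel of the stem is a rounded vowel (*fo*, *zopolu*, *vezso*); -sef when the last vowel of the stem is an unrounded vowel (*poluje*, *ojawa*, *nifzi*).
*wivzevru* — last vowel /u/ (a rounded vowel) → -jo → *wivzevrujo*.
The last vowel of *diliji* is /i/, which is an unrounded vowel, so the suffix is -sef, giving *dilijisef*.

wivzevrujo, dilijisef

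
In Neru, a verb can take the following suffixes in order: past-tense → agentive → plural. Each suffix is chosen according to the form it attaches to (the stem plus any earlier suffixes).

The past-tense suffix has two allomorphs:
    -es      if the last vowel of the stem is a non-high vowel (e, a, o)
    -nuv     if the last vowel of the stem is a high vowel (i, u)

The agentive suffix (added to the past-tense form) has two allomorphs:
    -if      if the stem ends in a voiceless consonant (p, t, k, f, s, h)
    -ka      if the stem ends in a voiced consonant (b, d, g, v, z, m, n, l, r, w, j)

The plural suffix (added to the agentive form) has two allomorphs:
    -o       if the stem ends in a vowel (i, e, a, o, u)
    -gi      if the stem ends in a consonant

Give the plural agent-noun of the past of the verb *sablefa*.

The last vowel of *sablefa* is /a/, which is a non-high vowel, so the past-tense suffix is -es, giving *sablefaes*.
The past-tense form *sablefaes*: final consonant = /s/, voiceless → -if → *sablefaesif*.
The agentive form *sablefaesif*: final sound = /f/, a consonant → -gi → *sablefaesifgi*.

sablefaesifgi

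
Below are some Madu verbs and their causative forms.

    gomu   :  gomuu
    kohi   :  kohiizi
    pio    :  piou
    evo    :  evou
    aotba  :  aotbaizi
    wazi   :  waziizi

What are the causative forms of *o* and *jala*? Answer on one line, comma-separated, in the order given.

ou, jalaizi

The suffix is conditioned by the last vowel: -u when the last vowel of the stem is a rounded vowel (*gomu*, *pio*, *evo*); -izi when the last vowel of the stem is an unrounded vowel (*kohi*, *aotba*, *wazi*).
Since the last vowel of *o* is /o/ (a rounded vowel), it takes -u, giving *ou*.
The last vowel of *jala* is /a/, which is an unrounded vowel, so the suffix is -izi, giving *jalaizi*.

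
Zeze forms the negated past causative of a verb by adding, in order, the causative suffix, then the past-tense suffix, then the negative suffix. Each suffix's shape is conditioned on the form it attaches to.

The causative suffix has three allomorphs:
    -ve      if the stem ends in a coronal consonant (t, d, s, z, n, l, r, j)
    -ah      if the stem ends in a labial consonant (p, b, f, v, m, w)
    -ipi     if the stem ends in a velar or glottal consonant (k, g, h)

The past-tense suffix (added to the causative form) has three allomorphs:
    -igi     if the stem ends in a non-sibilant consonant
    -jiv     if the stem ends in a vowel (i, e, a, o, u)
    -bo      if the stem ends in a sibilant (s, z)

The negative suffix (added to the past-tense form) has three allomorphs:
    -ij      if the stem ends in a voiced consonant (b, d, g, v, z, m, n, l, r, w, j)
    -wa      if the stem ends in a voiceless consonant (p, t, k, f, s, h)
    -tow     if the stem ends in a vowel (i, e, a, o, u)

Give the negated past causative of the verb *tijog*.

tijogipijivij

*tijog*: final consonant = /g/, velar/glottal → -ipi → *tijogipi*.
The causative form *tijogipi*: final sound = /i/, a vowel → -jiv → *tijogipijiv*.
The past-tense form *tijogipijiv* — final sound /v/ (a voiced consonant) → -ij → *tijogipijivij*.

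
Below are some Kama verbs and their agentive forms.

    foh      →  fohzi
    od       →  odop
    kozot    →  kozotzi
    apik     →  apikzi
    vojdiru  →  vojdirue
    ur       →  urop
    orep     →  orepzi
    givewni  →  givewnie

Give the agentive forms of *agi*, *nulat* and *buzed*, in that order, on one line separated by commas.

agie, nulatzi, buzedop

The alternation tracks the final sound of the stem — -zi when the stem ends in a voiceless consonant (*foh*, *kozot*, *apik*, *orep*); -op when the stem ends in a voiced consonant (*od*, *ur*); -e when the stem ends in a vowel (*vojdiru*, *givewni*).
Since the final sound of *agi* is /i/ (a vowel), it takes -e, giving *agie*.
*nulat*: final sound = /t/, a voiceless consonant → -zi → *nulatzi*.
*buzed* — final sound /d/ (a voiced consonant) → -op → *buzedop*.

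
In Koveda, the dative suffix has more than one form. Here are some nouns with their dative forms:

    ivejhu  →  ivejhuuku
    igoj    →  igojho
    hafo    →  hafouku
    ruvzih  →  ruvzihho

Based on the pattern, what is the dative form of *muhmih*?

The suffix is conditioned by the final sound: -ho when the stem ends in a consonant (*igoj*, *ruvzih*); -uku when the stem ends in a vowel (*ivejhu*, *hafo*).
*muhmih*: final sound = /h/, a consonant → -ho → *muhmihho*.

muhmihho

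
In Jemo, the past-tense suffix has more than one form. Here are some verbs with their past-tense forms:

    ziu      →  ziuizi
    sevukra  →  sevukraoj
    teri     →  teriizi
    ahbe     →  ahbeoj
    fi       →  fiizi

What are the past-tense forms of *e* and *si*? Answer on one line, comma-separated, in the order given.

The alternation tracks the last vowel of the stem — -izi when the last vowel of the stem is a high vowel (*ziu*, *teri*, *fi*); -oj when the last vowel of the stem is a non-high vowel (*sevukra*, *ahbe*).
Since the last vowel of *e* is /e/ (a non-high vowel), it takes -oj, giving *eoj*.
*si* — last vowel /i/ (a high vowel) → -izi → *siizi*.

eoj, siizi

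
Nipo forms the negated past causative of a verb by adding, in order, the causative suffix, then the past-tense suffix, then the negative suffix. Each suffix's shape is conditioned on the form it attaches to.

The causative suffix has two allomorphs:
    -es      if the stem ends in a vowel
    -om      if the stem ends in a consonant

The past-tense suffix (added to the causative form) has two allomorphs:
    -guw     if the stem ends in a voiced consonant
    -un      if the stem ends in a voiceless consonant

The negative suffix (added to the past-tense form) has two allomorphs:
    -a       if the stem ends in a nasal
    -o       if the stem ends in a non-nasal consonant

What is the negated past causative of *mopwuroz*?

mopwurozomguwo

*mopwuroz*: final sound = /z/, a consonant → -om → *mopwurozom*.
The causative form *mopwurozom*: final consonant = /m/, voiced → -guw → *mopwurozomguw*.
Since the final consonant of the past-tense form *mopwurozomguw* is /w/ (non-nasal), it takes -o, giving *mopwurozomguwo*.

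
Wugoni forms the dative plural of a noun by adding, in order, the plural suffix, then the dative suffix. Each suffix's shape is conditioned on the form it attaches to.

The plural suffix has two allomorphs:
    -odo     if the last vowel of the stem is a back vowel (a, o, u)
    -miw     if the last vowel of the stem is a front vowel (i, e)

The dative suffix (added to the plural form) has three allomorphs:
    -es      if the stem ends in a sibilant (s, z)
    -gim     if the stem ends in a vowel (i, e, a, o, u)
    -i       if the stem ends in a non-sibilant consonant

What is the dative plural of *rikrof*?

Since the last vowel of *rikrof* is /o/ (a back vowel), it takes -odo, giving *rikrofodo*.
The final sound of the plural form *rikrofodo* is /o/, which is a vowel, so the dative suffix is -gim, giving *rikrofodogim*.

rikrofodogim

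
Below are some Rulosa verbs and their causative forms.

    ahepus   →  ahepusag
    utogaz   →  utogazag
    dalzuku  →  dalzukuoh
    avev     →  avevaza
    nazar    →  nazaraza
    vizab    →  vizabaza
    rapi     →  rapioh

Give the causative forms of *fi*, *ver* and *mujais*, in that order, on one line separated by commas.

fioh, veraza, mujaisag

The suffix is conditioned by the final sound: -ag when the stem ends in a sibilant (*ahepus*, *utogaz*); -aza when the stem ends in a non-sibilant consonant (*avev*, *nazar*, *vizab*); -oh when the stem ends in a vowel (*dalzuku*, *rapi*).
Since the final sound of *fi* is /i/ (a vowel), it takes -oh, giving *fioh*.
*ver* — final sound /r/ (a non-sibilant consonant) → -aza → *veraza*.
The final sound of *mujais* is /s/, which is a sibilant, so the suffix is -ag, giving *mujaisag*.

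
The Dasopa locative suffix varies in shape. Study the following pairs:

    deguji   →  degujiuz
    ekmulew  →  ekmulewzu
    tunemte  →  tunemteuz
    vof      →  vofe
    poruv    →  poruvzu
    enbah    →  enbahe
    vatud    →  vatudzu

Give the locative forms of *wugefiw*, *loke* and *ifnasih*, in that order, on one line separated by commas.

The pattern is voicing of the final sound: -e when the stem ends in a voiceless consonant (*vof*, *enbah*); -zu when the stem ends in a voiced consonant (*ekmulew*, *poruv*, *vatud*); -uz when the stem ends in a vowel (*deguji*, *tunemte*).
*wugefiw*: final sound = /w/, a voiced consonant → -zu → *wugefiwzu*.
The final sound of *loke* is /e/, which is a vowel, so the suffix is -uz, giving *lokeuz*.
*ifnasih*: final sound = /h/, a voiceless consonant → -e → *ifnasihe*.

wugefiwzu, lokeuz, ifnasihe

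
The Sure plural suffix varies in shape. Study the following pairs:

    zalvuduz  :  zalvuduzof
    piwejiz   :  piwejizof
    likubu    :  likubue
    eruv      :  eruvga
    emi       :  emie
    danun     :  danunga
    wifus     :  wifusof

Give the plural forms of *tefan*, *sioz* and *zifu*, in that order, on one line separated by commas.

The suffix is conditioned by the final sound: -of when the stem ends in a sibilant (*zalvuduz*, *piwejiz*, *wifus*); -ga when the stem ends in a non-sibilant consonant (*eruv*, *danun*); -e when the stem ends in a vowel (*likubu*, *emi*).
*tefan* — final sound /n/ (a non-sibilant consonant) → -ga → *tefanga*.
*sioz*: final sound = /z/, a sibilant → -of → *siozof*.
The final sound of *zifu* is /u/, which is a vowel, so the suffix is -e, giving *zifue*.

tefanga, siozof, zifue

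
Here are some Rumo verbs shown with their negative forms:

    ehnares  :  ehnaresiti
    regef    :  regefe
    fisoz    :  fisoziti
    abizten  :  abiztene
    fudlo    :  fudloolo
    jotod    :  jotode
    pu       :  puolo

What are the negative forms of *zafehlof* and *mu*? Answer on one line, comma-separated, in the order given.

zafehlofe, muolo

The alternation tracks the final sound of the stem — -iti when the stem ends in a sibilant (*ehnares*, *fisoz*); -e when the stem ends in a non-sibilant consonant (*regef*, *abizten*, *jotod*); -olo when the stem ends in a vowel (*fudlo*, *pu*).
Since the final sound of *zafehlof* is /f/ (a non-sibilant consonant), it takes -e, giving *zafehlofe*.
*mu*: final sound = /u/, a vowel → -olo → *muolo*.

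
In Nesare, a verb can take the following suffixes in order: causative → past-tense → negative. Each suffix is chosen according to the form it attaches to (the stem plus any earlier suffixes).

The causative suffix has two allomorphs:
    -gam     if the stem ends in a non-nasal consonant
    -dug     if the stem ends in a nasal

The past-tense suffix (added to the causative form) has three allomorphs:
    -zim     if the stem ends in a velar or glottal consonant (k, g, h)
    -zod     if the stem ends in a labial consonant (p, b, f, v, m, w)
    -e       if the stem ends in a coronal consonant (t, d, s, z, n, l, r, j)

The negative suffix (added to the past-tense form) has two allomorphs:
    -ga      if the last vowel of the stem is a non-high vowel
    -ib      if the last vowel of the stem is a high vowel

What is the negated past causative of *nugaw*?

nugawgamzodga

*nugaw* — final consonant /w/ (non-nasal) → -gam → *nugawgam*.
The final consonant of the causative form *nugawgam* is /m/, which is labial, so the past-tense suffix is -zod, giving *nugawgamzod*.
The past-tense form *nugawgamzod* — last vowel /o/ (a non-high vowel) → -ga → *nugawgamzodga*.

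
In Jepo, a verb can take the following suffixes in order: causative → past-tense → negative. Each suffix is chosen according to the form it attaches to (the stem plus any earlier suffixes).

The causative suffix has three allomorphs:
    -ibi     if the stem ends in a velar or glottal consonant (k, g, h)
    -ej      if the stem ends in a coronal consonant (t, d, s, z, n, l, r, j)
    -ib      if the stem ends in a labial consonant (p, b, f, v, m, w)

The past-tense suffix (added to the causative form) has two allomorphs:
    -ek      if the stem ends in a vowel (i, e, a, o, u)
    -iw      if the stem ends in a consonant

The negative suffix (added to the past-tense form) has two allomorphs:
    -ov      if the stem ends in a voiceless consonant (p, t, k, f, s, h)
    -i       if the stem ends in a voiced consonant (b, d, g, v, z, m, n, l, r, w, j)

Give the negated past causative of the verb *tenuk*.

Since the final consonant of *tenuk* is /k/ (velar/glottal), it takes -ibi, giving *tenukibi*.
The causative form *tenukibi*: final sound = /i/, a vowel → -ek → *tenukibiek*.
The past-tense form *tenukibiek*: final consonant = /k/, voiceless → -ov → *tenukibiekov*.

tenukibiekov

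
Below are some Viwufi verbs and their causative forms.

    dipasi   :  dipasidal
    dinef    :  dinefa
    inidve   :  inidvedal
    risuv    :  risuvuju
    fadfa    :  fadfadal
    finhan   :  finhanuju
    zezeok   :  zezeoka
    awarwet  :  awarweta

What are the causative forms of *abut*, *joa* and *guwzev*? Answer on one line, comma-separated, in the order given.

The pattern is voicing of the final sound: -a when the stem ends in a voiceless consonant (*dinef*, *zezeok*, *awarwet*); -uju when the stem ends in a voiced consonant (*risuv*, *finhan*); -dal when the stem ends in a vowel (*dipasi*, *inidve*, *fadfa*).
Since the final sound of *abut* is /t/ (a voiceless consonant), it takes -a, giving *abuta*.
*joa*: final sound = /a/, a vowel → -dal → *joadal*.
*guwzev* — final sound /v/ (a voiced consonant) → -uju → *guwzevuju*.

abuta, joadal, guwzevuju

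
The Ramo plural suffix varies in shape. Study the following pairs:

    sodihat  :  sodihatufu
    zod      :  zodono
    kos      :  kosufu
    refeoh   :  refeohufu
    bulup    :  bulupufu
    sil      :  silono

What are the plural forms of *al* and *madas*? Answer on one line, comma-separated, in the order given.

The suffix is conditioned by the final consonant: -ufu when the stem ends in a voiceless consonant (*sodihat*, *kos*, *refeoh*, *bulup*); -ono when the stem ends in a voiced consonant (*zod*, *sil*).
Since the final consonant of *al* is /l/ (voiced), it takes -ono, giving *alono*.
Since the final consonant of *madas* is /s/ (voiceless), it takes -ufu, giving *madasufu*.

alono, madasufu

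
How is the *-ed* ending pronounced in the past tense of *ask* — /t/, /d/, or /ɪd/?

/t/

The stem *ask* ends in a voiceless consonant other than /t/.
The -ed suffix is realized as /ɪd/ after /t, d/; as /t/ after other voiceless consonants; and as /d/ after other voiced sounds.
So -ed on *ask* is pronounced /t/.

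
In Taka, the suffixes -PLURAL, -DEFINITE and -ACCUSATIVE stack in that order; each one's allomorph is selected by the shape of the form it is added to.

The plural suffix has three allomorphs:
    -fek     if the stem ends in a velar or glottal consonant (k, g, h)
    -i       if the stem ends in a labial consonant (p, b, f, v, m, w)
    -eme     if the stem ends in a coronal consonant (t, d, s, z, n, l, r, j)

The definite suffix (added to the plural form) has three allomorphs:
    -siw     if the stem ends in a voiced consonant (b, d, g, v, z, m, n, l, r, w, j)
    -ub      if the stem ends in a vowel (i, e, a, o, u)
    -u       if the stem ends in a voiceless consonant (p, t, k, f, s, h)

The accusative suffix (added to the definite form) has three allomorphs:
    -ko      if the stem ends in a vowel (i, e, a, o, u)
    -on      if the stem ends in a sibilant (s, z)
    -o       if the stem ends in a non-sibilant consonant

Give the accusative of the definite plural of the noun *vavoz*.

vavozemeubo

Since the final consonant of *vavoz* is /z/ (coronal), it takes -eme, giving *vavozeme*.
The plural form *vavozeme*: final sound = /e/, a vowel → -ub → *vavozemeub*.
The final sound of the definite form *vavozemeub* is /b/, which is a non-sibilant consonant, so the accusative suffix is -o, giving *vavozemeubo*.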